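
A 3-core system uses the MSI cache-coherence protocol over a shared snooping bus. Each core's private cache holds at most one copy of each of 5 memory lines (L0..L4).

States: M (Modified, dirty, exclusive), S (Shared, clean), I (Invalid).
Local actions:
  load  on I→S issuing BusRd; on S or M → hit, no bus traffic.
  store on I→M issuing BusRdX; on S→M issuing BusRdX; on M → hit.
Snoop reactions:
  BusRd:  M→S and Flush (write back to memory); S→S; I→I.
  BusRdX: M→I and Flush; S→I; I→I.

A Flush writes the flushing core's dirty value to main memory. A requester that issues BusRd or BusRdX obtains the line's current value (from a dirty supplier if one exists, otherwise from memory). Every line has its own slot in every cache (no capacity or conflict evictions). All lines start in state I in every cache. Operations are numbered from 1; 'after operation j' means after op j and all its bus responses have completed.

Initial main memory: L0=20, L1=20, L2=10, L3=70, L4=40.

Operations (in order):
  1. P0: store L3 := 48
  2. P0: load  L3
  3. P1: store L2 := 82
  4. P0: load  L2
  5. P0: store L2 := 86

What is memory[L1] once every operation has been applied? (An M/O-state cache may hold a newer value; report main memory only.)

[1] P0: store L3 := 48 | P0:M(48), P1:I, P2:I | bus: BusRdX
[2] P0: load  L3 | P0:M(48), P1:I, P2:I | bus: none
[3] P1: store L2 := 82 | P0:I, P1:M(82), P2:I | bus: BusRdX
[4] P0: load  L2 | P0:S(82), P1:S(82), P2:I | bus: BusRd,Flush
[5] P0: store L2 := 86 | P0:M(86), P1:I, P2:I | bus: BusRdX

memory[L1] = 20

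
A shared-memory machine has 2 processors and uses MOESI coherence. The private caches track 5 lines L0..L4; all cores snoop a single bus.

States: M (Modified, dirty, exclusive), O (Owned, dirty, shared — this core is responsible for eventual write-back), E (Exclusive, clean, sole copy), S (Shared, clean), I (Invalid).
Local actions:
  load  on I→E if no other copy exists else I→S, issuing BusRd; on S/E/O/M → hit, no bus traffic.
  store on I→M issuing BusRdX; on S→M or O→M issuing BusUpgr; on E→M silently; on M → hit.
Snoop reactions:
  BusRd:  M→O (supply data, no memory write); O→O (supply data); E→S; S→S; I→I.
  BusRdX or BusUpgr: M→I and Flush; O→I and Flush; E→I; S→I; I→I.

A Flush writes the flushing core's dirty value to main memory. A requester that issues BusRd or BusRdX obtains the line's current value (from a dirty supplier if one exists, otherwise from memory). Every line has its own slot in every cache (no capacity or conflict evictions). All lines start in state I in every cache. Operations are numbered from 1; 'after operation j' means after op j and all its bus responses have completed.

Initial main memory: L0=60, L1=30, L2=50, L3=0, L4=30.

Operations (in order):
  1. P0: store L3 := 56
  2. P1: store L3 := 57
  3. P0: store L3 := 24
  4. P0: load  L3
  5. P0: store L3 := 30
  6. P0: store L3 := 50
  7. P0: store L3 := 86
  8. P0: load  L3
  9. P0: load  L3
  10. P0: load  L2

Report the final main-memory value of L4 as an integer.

memory[L4] = 30

1. P0: store L3 := 56  bus=[BusRdX]  L3: P0=M P1=I  mem[L3]=0
2. P1: store L3 := 57  bus=[BusRdX,Flush]  L3: P0=I P1=M  mem[L3]=56
3. P0: store L3 := 24  bus=[BusRdX,Flush]  L3: P0=M P1=I  mem[L3]=57
4. P0: load  L3  bus=[-]  L3: P0=M P1=I  mem[L3]=57
5. P0: store L3 := 30  bus=[-]  L3: P0=M P1=I  mem[L3]=57
6. P0: store L3 := 50  bus=[-]  L3: P0=M P1=I  mem[L3]=57
7. P0: store L3 := 86  bus=[-]  L3: P0=M P1=I  mem[L3]=57
8. P0: load  L3  bus=[-]  L3: P0=M P1=I  mem[L3]=57
9. P0: load  L3  bus=[-]  L3: P0=M P1=I  mem[L3]=57
10. P0: load  L2  bus=[BusRd]  L2: P0=E P1=I  mem[L2]=50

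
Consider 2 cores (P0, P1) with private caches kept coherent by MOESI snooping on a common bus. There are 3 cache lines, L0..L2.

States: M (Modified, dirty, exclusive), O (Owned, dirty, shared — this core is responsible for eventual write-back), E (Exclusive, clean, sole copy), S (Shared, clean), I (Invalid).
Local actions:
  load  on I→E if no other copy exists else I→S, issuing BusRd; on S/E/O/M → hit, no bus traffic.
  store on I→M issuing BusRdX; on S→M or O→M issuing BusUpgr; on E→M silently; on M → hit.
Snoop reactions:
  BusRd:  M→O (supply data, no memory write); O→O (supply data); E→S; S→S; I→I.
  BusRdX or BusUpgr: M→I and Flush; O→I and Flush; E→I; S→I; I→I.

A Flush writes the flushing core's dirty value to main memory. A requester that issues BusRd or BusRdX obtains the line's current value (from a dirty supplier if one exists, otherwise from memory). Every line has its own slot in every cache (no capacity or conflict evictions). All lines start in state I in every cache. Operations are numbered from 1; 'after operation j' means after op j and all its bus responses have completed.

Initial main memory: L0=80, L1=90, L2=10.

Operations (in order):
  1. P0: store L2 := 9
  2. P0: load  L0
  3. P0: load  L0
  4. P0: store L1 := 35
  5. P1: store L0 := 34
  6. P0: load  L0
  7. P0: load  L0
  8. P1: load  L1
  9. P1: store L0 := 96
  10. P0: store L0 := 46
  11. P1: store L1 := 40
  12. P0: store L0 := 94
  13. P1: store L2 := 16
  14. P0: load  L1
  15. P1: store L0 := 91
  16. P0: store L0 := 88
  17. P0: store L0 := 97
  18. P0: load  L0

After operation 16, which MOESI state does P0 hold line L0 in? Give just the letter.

1. P0: store L2 := 9  bus=[BusRdX]  L2: P0=M P1=I  mem[L2]=10
2. P0: load  L0  bus=[BusRd]  L0: P0=E P1=I  mem[L0]=80
3. P0: load  L0  bus=[-]  L0: P0=E P1=I  mem[L0]=80
4. P0: store L1 := 35  bus=[BusRdX]  L1: P0=M P1=I  mem[L1]=90
5. P1: store L0 := 34  bus=[BusRdX]  L0: P0=I P1=M  mem[L0]=80
6. P0: load  L0  bus=[BusRd]  L0: P0=S P1=O  mem[L0]=80
7. P0: load  L0  bus=[-]  L0: P0=S P1=O  mem[L0]=80
8. P1: load  L1  bus=[BusRd]  L1: P0=O P1=S  mem[L1]=90
9. P1: store L0 := 96  bus=[BusUpgr]  L0: P0=I P1=M  mem[L0]=80
10. P0: store L0 := 46  bus=[BusRdX,Flush]  L0: P0=M P1=I  mem[L0]=96
11. P1: store L1 := 40  bus=[BusUpgr,Flush]  L1: P0=I P1=M  mem[L1]=35
12. P0: store L0 := 94  bus=[-]  L0: P0=M P1=I  mem[L0]=96
13. P1: store L2 := 16  bus=[BusRdX,Flush]  L2: P0=I P1=M  mem[L2]=9
14. P0: load  L1  bus=[BusRd]  L1: P0=S P1=O  mem[L1]=35
15. P1: store L0 := 91  bus=[BusRdX,Flush]  L0: P0=I P1=M  mem[L0]=94
16. P0: store L0 := 88  bus=[BusRdX,Flush]  L0: P0=M P1=I  mem[L0]=91
17. P0: store L0 := 97  bus=[-]  L0: P0=M P1=I  mem[L0]=91
18. P0: load  L0  bus=[-]  L0: P0=M P1=I  mem[L0]=91

state = M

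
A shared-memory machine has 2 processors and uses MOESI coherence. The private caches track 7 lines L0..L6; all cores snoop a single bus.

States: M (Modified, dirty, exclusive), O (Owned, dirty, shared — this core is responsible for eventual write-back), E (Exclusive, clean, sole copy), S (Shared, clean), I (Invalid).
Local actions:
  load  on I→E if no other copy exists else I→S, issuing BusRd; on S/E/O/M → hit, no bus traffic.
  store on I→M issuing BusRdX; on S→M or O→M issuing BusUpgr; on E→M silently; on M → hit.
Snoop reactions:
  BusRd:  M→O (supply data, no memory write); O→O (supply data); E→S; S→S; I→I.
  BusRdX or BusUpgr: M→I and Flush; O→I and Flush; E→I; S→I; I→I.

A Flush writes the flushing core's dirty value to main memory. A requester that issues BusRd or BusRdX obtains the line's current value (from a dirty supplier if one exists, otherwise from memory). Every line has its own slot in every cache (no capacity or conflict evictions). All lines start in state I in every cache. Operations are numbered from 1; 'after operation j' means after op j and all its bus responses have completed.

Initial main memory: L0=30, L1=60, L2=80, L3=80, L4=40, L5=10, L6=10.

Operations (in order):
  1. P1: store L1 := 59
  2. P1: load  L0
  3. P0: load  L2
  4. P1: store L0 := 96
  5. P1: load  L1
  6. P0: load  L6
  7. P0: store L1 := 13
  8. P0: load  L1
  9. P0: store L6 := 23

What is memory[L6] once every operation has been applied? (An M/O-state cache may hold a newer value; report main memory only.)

memory[L6] = 10

[1] P1: store L1 := 59 | P0:I, P1:M(59) | bus: BusRdX
[2] P1: load  L0 | P0:I, P1:E(30) | bus: BusRd
[3] P0: load  L2 | P0:E(80), P1:I | bus: BusRd
[4] P1: store L0 := 96 | P0:I, P1:M(96) | bus: none
[5] P1: load  L1 | P0:I, P1:M(59) | bus: none
[6] P0: load  L6 | P0:E(10), P1:I | bus: BusRd
[7] P0: store L1 := 13 | P0:M(13), P1:I | bus: BusRdX,Flush
[8] P0: load  L1 | P0:M(13), P1:I | bus: none
[9] P0: store L6 := 23 | P0:M(23), P1:I | bus: none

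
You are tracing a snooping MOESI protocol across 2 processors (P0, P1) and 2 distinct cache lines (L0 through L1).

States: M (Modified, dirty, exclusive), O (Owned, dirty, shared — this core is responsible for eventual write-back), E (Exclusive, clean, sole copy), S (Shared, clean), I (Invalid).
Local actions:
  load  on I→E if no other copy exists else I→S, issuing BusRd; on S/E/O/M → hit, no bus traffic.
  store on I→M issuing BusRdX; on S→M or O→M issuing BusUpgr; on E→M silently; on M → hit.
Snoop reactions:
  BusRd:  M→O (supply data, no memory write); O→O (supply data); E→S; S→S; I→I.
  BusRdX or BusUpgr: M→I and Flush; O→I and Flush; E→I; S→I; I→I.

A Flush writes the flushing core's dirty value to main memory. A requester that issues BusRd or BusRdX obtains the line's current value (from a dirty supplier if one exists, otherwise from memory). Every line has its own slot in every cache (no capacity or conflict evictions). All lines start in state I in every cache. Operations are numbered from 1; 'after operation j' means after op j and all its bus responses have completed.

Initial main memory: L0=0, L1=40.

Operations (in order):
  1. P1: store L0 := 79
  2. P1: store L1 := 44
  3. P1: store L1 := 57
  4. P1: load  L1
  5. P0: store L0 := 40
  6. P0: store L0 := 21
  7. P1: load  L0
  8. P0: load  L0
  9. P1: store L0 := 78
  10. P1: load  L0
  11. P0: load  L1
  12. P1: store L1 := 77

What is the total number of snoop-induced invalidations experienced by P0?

[1] P1: store L0 := 79 | P0:I, P1:M(79) | bus: BusRdX
[2] P1: store L1 := 44 | P0:I, P1:M(44) | bus: BusRdX
[3] P1: store L1 := 57 | P0:I, P1:M(57) | bus: none
[4] P1: load  L1 | P0:I, P1:M(57) | bus: none
[5] P0: store L0 := 40 | P0:M(40), P1:I | bus: BusRdX,Flush
[6] P0: store L0 := 21 | P0:M(21), P1:I | bus: none
[7] P1: load  L0 | P0:O(21), P1:S(21) | bus: BusRd
[8] P0: load  L0 | P0:O(21), P1:S(21) | bus: none
[9] P1: store L0 := 78 | P0:I, P1:M(78) | bus: BusUpgr,Flush
[10] P1: load  L0 | P0:I, P1:M(78) | bus: none
[11] P0: load  L1 | P0:S(57), P1:O(57) | bus: BusRd
[12] P1: store L1 := 77 | P0:I, P1:M(77) | bus: BusUpgr

invalidations = 2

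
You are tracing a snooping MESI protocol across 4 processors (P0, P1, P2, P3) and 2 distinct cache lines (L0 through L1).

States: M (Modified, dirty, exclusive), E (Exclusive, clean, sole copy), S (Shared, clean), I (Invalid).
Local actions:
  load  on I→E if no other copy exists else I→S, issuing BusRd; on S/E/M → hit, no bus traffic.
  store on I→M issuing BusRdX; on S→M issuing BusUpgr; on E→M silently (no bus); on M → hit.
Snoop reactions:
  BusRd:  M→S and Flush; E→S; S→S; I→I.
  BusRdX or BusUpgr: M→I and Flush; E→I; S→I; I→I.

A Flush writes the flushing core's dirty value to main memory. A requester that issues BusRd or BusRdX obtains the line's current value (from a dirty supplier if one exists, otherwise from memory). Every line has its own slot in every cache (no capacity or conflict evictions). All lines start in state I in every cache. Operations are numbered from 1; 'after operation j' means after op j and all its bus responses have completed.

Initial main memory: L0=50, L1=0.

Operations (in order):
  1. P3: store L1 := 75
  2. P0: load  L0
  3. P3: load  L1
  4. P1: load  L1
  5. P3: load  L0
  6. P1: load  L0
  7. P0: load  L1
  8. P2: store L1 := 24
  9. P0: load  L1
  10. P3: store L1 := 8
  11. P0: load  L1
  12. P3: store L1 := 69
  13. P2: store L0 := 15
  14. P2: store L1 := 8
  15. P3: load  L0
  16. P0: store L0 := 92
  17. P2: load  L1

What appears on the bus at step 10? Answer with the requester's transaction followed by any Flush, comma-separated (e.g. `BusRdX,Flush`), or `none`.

[1] P3: store L1 := 75 | P0:I, P1:I, P2:I, P3:M(75) | bus: BusRdX
[2] P0: load  L0 | P0:E(50), P1:I, P2:I, P3:I | bus: BusRd
[3] P3: load  L1 | P0:I, P1:I, P2:I, P3:M(75) | bus: none
[4] P1: load  L1 | P0:I, P1:S(75), P2:I, P3:S(75) | bus: BusRd,Flush
[5] P3: load  L0 | P0:S(50), P1:I, P2:I, P3:S(50) | bus: BusRd
[6] P1: load  L0 | P0:S(50), P1:S(50), P2:I, P3:S(50) | bus: BusRd
[7] P0: load  L1 | P0:S(75), P1:S(75), P2:I, P3:S(75) | bus: BusRd
[8] P2: store L1 := 24 | P0:I, P1:I, P2:M(24), P3:I | bus: BusRdX
[9] P0: load  L1 | P0:S(24), P1:I, P2:S(24), P3:I | bus: BusRd,Flush
[10] P3: store L1 := 8 | P0:I, P1:I, P2:I, P3:M(8) | bus: BusRdX
[11] P0: load  L1 | P0:S(8), P1:I, P2:I, P3:S(8) | bus: BusRd,Flush
[12] P3: store L1 := 69 | P0:I, P1:I, P2:I, P3:M(69) | bus: BusUpgr
[13] P2: store L0 := 15 | P0:I, P1:I, P2:M(15), P3:I | bus: BusRdX
[14] P2: store L1 := 8 | P0:I, P1:I, P2:M(8), P3:I | bus: BusRdX,Flush
[15] P3: load  L0 | P0:I, P1:I, P2:S(15), P3:S(15) | bus: BusRd,Flush
[16] P0: store L0 := 92 | P0:M(92), P1:I, P2:I, P3:I | bus: BusRdX
[17] P2: load  L1 | P0:I, P1:I, P2:M(8), P3:I | bus: none

bus = BusRdX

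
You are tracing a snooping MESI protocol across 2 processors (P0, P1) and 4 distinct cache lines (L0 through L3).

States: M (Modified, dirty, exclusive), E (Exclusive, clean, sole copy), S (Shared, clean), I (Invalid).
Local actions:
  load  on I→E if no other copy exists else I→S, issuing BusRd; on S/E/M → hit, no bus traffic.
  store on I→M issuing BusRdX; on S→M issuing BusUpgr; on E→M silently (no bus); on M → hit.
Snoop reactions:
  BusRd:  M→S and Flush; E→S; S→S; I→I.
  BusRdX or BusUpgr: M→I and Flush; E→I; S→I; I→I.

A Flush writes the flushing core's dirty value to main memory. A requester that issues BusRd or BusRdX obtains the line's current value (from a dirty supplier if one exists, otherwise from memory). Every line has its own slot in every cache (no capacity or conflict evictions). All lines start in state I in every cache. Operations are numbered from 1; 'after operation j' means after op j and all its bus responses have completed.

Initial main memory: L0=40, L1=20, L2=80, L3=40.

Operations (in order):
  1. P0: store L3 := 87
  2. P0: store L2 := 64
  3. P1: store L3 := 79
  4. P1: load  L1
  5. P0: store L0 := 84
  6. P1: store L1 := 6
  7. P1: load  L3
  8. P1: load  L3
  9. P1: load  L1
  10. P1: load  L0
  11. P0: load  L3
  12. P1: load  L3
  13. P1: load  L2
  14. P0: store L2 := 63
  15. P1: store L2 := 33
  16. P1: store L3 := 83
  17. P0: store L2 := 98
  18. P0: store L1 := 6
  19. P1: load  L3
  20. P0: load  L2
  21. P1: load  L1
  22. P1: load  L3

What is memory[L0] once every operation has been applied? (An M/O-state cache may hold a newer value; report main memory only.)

memory[L0] = 84

1. P0: store L3 := 87  bus=[BusRdX]  L3: P0=M P1=I  mem[L3]=40
2. P0: store L2 := 64  bus=[BusRdX]  L2: P0=M P1=I  mem[L2]=80
3. P1: store L3 := 79  bus=[BusRdX,Flush]  L3: P0=I P1=M  mem[L3]=87
4. P1: load  L1  bus=[BusRd]  L1: P0=I P1=E  mem[L1]=20
5. P0: store L0 := 84  bus=[BusRdX]  L0: P0=M P1=I  mem[L0]=40
6. P1: store L1 := 6  bus=[-]  L1: P0=I P1=M  mem[L1]=20
7. P1: load  L3  bus=[-]  L3: P0=I P1=M  mem[L3]=87
8. P1: load  L3  bus=[-]  L3: P0=I P1=M  mem[L3]=87
9. P1: load  L1  bus=[-]  L1: P0=I P1=M  mem[L1]=20
10. P1: load  L0  bus=[BusRd,Flush]  L0: P0=S P1=S  mem[L0]=84
11. P0: load  L3  bus=[BusRd,Flush]  L3: P0=S P1=S  mem[L3]=79
12. P1: load  L3  bus=[-]  L3: P0=S P1=S  mem[L3]=79
13. P1: load  L2  bus=[BusRd,Flush]  L2: P0=S P1=S  mem[L2]=64
14. P0: store L2 := 63  bus=[BusUpgr]  L2: P0=M P1=I  mem[L2]=64
15. P1: store L2 := 33  bus=[BusRdX,Flush]  L2: P0=I P1=M  mem[L2]=63
16. P1: store L3 := 83  bus=[BusUpgr]  L3: P0=I P1=M  mem[L3]=79
17. P0: store L2 := 98  bus=[BusRdX,Flush]  L2: P0=M P1=I  mem[L2]=33
18. P0: store L1 := 6  bus=[BusRdX,Flush]  L1: P0=M P1=I  mem[L1]=6
19. P1: load  L3  bus=[-]  L3: P0=I P1=M  mem[L3]=79
20. P0: load  L2  bus=[-]  L2: P0=M P1=I  mem[L2]=33
21. P1: load  L1  bus=[BusRd,Flush]  L1: P0=S P1=S  mem[L1]=6
22. P1: load  L3  bus=[-]  L3: P0=I P1=M  mem[L3]=79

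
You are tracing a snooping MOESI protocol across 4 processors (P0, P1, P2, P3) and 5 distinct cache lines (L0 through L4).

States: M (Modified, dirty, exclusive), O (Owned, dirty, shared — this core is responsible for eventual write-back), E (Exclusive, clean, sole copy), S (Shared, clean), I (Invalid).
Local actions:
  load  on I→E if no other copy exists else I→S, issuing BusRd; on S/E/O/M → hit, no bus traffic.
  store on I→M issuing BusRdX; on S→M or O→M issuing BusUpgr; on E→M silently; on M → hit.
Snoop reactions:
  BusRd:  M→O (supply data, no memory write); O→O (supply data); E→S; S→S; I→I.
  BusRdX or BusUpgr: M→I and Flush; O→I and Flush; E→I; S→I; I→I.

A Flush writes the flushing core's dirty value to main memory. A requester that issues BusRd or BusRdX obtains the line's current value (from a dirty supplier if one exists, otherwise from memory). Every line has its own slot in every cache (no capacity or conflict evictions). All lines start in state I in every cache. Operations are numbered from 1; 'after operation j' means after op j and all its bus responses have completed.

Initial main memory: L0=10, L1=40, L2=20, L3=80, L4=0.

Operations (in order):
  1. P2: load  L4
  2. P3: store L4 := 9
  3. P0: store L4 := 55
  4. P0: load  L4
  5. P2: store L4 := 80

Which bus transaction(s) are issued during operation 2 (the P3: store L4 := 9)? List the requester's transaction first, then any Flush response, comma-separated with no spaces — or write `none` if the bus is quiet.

bus = BusRdX

1. P2: load  L4  bus=[BusRd]  L4: P0=I P1=I P2=E P3=I  mem[L4]=0
2. P3: store L4 := 9  bus=[BusRdX]  L4: P0=I P1=I P2=I P3=M  mem[L4]=0
3. P0: store L4 := 55  bus=[BusRdX,Flush]  L4: P0=M P1=I P2=I P3=I  mem[L4]=9
4. P0: load  L4  bus=[-]  L4: P0=M P1=I P2=I P3=I  mem[L4]=9
5. P2: store L4 := 80  bus=[BusRdX,Flush]  L4: P0=I P1=I P2=M P3=I  mem[L4]=55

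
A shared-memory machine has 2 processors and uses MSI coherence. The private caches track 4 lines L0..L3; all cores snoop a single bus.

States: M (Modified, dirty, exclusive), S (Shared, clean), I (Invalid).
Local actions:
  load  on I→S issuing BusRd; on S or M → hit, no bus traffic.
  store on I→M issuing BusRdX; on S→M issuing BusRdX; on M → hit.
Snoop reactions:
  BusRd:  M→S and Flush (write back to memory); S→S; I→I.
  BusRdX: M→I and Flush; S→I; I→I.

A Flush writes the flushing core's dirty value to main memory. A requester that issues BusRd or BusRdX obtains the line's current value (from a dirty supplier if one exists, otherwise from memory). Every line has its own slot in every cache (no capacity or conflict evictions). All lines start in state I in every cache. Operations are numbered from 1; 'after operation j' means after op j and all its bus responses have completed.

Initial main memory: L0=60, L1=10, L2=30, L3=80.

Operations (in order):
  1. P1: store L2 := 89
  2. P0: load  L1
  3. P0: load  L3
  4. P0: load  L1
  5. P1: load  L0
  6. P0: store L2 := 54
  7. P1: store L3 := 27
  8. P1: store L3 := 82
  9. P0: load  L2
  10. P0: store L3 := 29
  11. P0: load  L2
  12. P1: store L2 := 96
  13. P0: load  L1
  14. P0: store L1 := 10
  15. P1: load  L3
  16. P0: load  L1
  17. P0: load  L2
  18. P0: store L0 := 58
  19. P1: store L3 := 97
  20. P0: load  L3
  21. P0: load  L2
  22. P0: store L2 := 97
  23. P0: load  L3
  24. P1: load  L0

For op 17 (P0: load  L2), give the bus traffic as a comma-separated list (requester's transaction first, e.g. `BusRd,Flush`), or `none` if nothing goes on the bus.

bus = BusRd,Flush

step 1: P1: store L2 := 89  ⟶  IM  (L2)  txn=BusRdX  M[L2]=30
step 2: P0: load  L1  ⟶  SI  (L1)  txn=BusRd  M[L1]=10
step 3: P0: load  L3  ⟶  SI  (L3)  txn=BusRd  M[L3]=80
step 4: P0: load  L1  ⟶  SI  (L1)  txn=∅  M[L1]=10
step 5: P1: load  L0  ⟶  IS  (L0)  txn=BusRd  M[L0]=60
step 6: P0: store L2 := 54  ⟶  MI  (L2)  txn=BusRdX+Flush  M[L2]=89
step 7: P1: store L3 := 27  ⟶  IM  (L3)  txn=BusRdX  M[L3]=80
step 8: P1: store L3 := 82  ⟶  IM  (L3)  txn=∅  M[L3]=80
step 9: P0: load  L2  ⟶  MI  (L2)  txn=∅  M[L2]=89
step 10: P0: store L3 := 29  ⟶  MI  (L3)  txn=BusRdX+Flush  M[L3]=82
step 11: P0: load  L2  ⟶  MI  (L2)  txn=∅  M[L2]=89
step 12: P1: store L2 := 96  ⟶  IM  (L2)  txn=BusRdX+Flush  M[L2]=54
step 13: P0: load  L1  ⟶  SI  (L1)  txn=∅  M[L1]=10
step 14: P0: store L1 := 10  ⟶  MI  (L1)  txn=BusRdX  M[L1]=10
step 15: P1: load  L3  ⟶  SS  (L3)  txn=BusRd+Flush  M[L3]=29
step 16: P0: load  L1  ⟶  MI  (L1)  txn=∅  M[L1]=10
step 17: P0: load  L2  ⟶  SS  (L2)  txn=BusRd+Flush  M[L2]=96
step 18: P0: store L0 := 58  ⟶  MI  (L0)  txn=BusRdX  M[L0]=60
step 19: P1: store L3 := 97  ⟶  IM  (L3)  txn=BusRdX  M[L3]=29
step 20: P0: load  L3  ⟶  SS  (L3)  txn=BusRd+Flush  M[L3]=97
step 21: P0: load  L2  ⟶  SS  (L2)  txn=∅  M[L2]=96
step 22: P0: store L2 := 97  ⟶  MI  (L2)  txn=BusRdX  M[L2]=96
step 23: P0: load  L3  ⟶  SS  (L3)  txn=∅  M[L3]=97
step 24: P1: load  L0  ⟶  SS  (L0)  txn=BusRd+Flush  M[L0]=58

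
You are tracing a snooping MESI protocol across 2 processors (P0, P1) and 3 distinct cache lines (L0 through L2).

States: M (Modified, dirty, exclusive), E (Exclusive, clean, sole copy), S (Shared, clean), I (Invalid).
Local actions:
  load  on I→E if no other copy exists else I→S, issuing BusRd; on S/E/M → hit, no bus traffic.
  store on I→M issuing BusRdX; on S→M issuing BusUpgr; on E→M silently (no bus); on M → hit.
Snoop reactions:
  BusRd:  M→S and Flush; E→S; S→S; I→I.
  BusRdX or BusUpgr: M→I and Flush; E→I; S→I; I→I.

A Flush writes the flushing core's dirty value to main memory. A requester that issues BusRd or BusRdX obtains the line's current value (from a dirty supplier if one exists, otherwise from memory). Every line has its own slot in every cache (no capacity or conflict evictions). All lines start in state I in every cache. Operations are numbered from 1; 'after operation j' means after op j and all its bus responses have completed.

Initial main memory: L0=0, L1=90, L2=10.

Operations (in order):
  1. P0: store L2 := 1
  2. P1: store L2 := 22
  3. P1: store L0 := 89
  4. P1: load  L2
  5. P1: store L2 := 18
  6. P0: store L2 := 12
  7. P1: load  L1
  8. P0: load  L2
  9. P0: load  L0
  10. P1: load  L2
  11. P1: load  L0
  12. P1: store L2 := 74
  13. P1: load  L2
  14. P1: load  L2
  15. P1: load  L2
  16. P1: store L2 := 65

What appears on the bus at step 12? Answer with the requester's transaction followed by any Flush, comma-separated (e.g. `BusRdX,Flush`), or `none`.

1. P0: store L2 := 1  bus=[BusRdX]  L2: P0=M P1=I  mem[L2]=10
2. P1: store L2 := 22  bus=[BusRdX,Flush]  L2: P0=I P1=M  mem[L2]=1
3. P1: store L0 := 89  bus=[BusRdX]  L0: P0=I P1=M  mem[L0]=0
4. P1: load  L2  bus=[-]  L2: P0=I P1=M  mem[L2]=1
5. P1: store L2 := 18  bus=[-]  L2: P0=I P1=M  mem[L2]=1
6. P0: store L2 := 12  bus=[BusRdX,Flush]  L2: P0=M P1=I  mem[L2]=18
7. P1: load  L1  bus=[BusRd]  L1: P0=I P1=E  mem[L1]=90
8. P0: load  L2  bus=[-]  L2: P0=M P1=I  mem[L2]=18
9. P0: load  L0  bus=[BusRd,Flush]  L0: P0=S P1=S  mem[L0]=89
10. P1: load  L2  bus=[BusRd,Flush]  L2: P0=S P1=S  mem[L2]=12
11. P1: load  L0  bus=[-]  L0: P0=S P1=S  mem[L0]=89
12. P1: store L2 := 74  bus=[BusUpgr]  L2: P0=I P1=M  mem[L2]=12
13. P1: load  L2  bus=[-]  L2: P0=I P1=M  mem[L2]=12
14. P1: load  L2  bus=[-]  L2: P0=I P1=M  mem[L2]=12
15. P1: load  L2  bus=[-]  L2: P0=I P1=M  mem[L2]=12
16. P1: store L2 := 65  bus=[-]  L2: P0=I P1=M  mem[L2]=12

bus = BusUpgr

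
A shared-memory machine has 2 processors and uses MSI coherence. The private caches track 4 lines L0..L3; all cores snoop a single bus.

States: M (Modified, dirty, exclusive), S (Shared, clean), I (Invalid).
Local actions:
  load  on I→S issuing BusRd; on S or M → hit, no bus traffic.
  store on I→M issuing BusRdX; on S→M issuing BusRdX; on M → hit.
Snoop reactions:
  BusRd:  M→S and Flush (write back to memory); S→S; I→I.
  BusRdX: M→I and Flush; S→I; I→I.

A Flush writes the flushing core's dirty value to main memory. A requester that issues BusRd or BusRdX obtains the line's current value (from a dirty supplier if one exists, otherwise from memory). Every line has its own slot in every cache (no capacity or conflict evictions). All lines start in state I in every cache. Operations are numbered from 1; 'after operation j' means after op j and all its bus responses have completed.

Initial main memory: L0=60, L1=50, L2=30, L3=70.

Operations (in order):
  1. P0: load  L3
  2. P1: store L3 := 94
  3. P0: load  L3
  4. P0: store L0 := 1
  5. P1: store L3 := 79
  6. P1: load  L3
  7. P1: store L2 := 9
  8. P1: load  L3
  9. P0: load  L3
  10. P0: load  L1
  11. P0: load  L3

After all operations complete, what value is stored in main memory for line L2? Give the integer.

memory[L2] = 30

  op1 P0: load  L3 → S/I on L3; bus BusRd; mem=70
  op2 P1: store L3 := 94 → I/M on L3; bus BusRdX; mem=70
  op3 P0: load  L3 → S/S on L3; bus BusRd Flush; mem=94
  op4 P0: store L0 := 1 → M/I on L0; bus BusRdX; mem=60
  op5 P1: store L3 := 79 → I/M on L3; bus BusRdX; mem=94
  op6 P1: load  L3 → I/M on L3; bus (none); mem=94
  op7 P1: store L2 := 9 → I/M on L2; bus BusRdX; mem=30
  op8 P1: load  L3 → I/M on L3; bus (none); mem=94
  op9 P0: load  L3 → S/S on L3; bus BusRd Flush; mem=79
  op10 P0: load  L1 → S/I on L1; bus BusRd; mem=50
  op11 P0: load  L3 → S/S on L3; bus (none); mem=79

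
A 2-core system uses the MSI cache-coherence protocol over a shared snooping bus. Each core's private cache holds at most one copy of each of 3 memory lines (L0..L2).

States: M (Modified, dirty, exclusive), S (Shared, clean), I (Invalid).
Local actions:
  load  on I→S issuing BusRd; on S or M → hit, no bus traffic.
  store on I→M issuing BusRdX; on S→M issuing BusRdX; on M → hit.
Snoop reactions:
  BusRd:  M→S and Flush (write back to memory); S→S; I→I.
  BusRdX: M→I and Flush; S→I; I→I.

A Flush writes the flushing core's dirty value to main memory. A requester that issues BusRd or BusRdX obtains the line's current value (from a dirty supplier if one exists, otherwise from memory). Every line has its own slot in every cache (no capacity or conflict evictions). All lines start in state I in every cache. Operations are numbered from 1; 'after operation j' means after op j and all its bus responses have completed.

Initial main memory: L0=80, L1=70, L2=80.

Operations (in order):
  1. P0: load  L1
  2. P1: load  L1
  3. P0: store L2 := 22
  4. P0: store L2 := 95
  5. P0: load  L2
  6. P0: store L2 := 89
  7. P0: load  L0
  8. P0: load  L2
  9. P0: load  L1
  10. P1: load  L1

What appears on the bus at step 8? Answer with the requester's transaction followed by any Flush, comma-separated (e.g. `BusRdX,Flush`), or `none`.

step 1: P0: load  L1  ⟶  SI  (L1)  txn=BusRd  M[L1]=70
step 2: P1: load  L1  ⟶  SS  (L1)  txn=BusRd  M[L1]=70
step 3: P0: store L2 := 22  ⟶  MI  (L2)  txn=BusRdX  M[L2]=80
step 4: P0: store L2 := 95  ⟶  MI  (L2)  txn=∅  M[L2]=80
step 5: P0: load  L2  ⟶  MI  (L2)  txn=∅  M[L2]=80
step 6: P0: store L2 := 89  ⟶  MI  (L2)  txn=∅  M[L2]=80
step 7: P0: load  L0  ⟶  SI  (L0)  txn=BusRd  M[L0]=80
step 8: P0: load  L2  ⟶  MI  (L2)  txn=∅  M[L2]=80
step 9: P0: load  L1  ⟶  SS  (L1)  txn=∅  M[L1]=70
step 10: P1: load  L1  ⟶  SS  (L1)  txn=∅  M[L1]=70

bus = none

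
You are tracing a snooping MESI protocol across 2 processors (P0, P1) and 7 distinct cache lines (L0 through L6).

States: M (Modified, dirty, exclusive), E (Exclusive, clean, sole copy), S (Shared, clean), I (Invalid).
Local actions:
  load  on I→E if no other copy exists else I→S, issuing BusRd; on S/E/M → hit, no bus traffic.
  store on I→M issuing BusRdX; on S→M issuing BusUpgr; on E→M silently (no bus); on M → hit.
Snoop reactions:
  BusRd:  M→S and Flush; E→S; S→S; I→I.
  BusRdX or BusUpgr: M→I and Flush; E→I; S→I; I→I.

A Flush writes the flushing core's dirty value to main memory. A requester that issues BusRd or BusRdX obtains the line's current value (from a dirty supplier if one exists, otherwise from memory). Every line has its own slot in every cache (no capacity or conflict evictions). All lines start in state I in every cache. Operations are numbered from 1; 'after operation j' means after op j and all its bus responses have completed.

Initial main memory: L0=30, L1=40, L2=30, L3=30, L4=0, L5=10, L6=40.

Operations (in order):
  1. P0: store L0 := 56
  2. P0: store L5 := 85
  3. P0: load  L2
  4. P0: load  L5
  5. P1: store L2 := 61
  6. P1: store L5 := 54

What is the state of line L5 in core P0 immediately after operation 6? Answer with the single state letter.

state = I

1. P0: store L0 := 56  bus=[BusRdX]  L0: P0=M P1=I  mem[L0]=30
2. P0: store L5 := 85  bus=[BusRdX]  L5: P0=M P1=I  mem[L5]=10
3. P0: load  L2  bus=[BusRd]  L2: P0=E P1=I  mem[L2]=30
4. P0: load  L5  bus=[-]  L5: P0=M P1=I  mem[L5]=10
5. P1: store L2 := 61  bus=[BusRdX]  L2: P0=I P1=M  mem[L2]=30
6. P1: store L5 := 54  bus=[BusRdX,Flush]  L5: P0=I P1=M  mem[L5]=85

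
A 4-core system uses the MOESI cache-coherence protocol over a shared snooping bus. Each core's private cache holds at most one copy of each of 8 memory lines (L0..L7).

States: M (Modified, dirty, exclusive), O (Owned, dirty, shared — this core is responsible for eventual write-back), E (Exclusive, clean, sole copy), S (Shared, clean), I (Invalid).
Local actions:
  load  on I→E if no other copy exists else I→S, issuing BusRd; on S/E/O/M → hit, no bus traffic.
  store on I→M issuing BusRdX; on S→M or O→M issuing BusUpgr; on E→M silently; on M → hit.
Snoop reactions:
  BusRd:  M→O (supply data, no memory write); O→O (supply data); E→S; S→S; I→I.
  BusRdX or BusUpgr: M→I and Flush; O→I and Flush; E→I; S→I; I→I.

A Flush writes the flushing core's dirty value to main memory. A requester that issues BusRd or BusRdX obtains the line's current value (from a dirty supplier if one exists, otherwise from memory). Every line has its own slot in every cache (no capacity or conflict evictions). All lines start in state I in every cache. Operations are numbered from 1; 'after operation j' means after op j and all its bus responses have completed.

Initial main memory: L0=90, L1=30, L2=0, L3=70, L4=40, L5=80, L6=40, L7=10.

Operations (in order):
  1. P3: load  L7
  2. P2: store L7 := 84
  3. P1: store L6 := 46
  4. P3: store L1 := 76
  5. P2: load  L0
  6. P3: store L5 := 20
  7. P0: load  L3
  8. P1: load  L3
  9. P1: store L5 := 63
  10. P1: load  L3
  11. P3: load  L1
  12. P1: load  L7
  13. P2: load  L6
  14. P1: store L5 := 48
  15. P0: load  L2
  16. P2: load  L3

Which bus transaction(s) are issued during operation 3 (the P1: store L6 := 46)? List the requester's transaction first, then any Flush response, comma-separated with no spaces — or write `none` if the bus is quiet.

1. P3: load  L7  bus=[BusRd]  L7: P0=I P1=I P2=I P3=E  mem[L7]=10
2. P2: store L7 := 84  bus=[BusRdX]  L7: P0=I P1=I P2=M P3=I  mem[L7]=10
3. P1: store L6 := 46  bus=[BusRdX]  L6: P0=I P1=M P2=I P3=I  mem[L6]=40
4. P3: store L1 := 76  bus=[BusRdX]  L1: P0=I P1=I P2=I P3=M  mem[L1]=30
5. P2: load  L0  bus=[BusRd]  L0: P0=I P1=I P2=E P3=I  mem[L0]=90
6. P3: store L5 := 20  bus=[BusRdX]  L5: P0=I P1=I P2=I P3=M  mem[L5]=80
7. P0: load  L3  bus=[BusRd]  L3: P0=E P1=I P2=I P3=I  mem[L3]=70
8. P1: load  L3  bus=[BusRd]  L3: P0=S P1=S P2=I P3=I  mem[L3]=70
9. P1: store L5 := 63  bus=[BusRdX,Flush]  L5: P0=I P1=M P2=I P3=I  mem[L5]=20
10. P1: load  L3  bus=[-]  L3: P0=S P1=S P2=I P3=I  mem[L3]=70
11. P3: load  L1  bus=[-]  L1: P0=I P1=I P2=I P3=M  mem[L1]=30
12. P1: load  L7  bus=[BusRd]  L7: P0=I P1=S P2=O P3=I  mem[L7]=10
13. P2: load  L6  bus=[BusRd]  L6: P0=I P1=O P2=S P3=I  mem[L6]=40
14. P1: store L5 := 48  bus=[-]  L5: P0=I P1=M P2=I P3=I  mem[L5]=20
15. P0: load  L2  bus=[BusRd]  L2: P0=E P1=I P2=I P3=I  mem[L2]=0
16. P2: load  L3  bus=[BusRd]  L3: P0=S P1=S P2=S P3=I  mem[L3]=70

bus = BusRdX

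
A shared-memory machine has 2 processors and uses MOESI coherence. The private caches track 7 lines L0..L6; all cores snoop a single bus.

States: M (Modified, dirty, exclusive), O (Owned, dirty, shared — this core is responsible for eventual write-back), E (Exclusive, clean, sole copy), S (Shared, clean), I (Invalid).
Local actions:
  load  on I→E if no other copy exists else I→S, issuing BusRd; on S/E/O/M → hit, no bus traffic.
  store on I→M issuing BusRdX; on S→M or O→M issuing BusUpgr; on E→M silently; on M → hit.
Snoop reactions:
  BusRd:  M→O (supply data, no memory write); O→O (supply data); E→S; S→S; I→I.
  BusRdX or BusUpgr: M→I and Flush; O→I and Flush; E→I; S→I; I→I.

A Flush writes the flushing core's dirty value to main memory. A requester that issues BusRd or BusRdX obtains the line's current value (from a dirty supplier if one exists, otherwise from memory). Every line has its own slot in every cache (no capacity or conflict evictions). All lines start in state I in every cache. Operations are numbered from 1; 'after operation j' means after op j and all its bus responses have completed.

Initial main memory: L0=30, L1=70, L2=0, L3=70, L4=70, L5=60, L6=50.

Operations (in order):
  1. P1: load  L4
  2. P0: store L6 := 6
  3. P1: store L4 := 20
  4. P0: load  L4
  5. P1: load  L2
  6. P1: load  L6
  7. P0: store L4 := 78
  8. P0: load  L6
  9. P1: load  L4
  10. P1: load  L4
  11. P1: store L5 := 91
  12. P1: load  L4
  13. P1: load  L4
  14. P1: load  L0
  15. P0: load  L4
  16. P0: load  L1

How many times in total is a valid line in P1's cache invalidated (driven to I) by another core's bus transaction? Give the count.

[1] P1: load  L4 | P0:I, P1:E(70) | bus: BusRd
[2] P0: store L6 := 6 | P0:M(6), P1:I | bus: BusRdX
[3] P1: store L4 := 20 | P0:I, P1:M(20) | bus: none
[4] P0: load  L4 | P0:S(20), P1:O(20) | bus: BusRd
[5] P1: load  L2 | P0:I, P1:E(0) | bus: BusRd
[6] P1: load  L6 | P0:O(6), P1:S(6) | bus: BusRd
[7] P0: store L4 := 78 | P0:M(78), P1:I | bus: BusUpgr,Flush
[8] P0: load  L6 | P0:O(6), P1:S(6) | bus: none
[9] P1: load  L4 | P0:O(78), P1:S(78) | bus: BusRd
[10] P1: load  L4 | P0:O(78), P1:S(78) | bus: none
[11] P1: store L5 := 91 | P0:I, P1:M(91) | bus: BusRdX
[12] P1: load  L4 | P0:O(78), P1:S(78) | bus: none
[13] P1: load  L4 | P0:O(78), P1:S(78) | bus: none
[14] P1: load  L0 | P0:I, P1:E(30) | bus: BusRd
[15] P0: load  L4 | P0:O(78), P1:S(78) | bus: none
[16] P0: load  L1 | P0:E(70), P1:I | bus: BusRd

invalidations = 1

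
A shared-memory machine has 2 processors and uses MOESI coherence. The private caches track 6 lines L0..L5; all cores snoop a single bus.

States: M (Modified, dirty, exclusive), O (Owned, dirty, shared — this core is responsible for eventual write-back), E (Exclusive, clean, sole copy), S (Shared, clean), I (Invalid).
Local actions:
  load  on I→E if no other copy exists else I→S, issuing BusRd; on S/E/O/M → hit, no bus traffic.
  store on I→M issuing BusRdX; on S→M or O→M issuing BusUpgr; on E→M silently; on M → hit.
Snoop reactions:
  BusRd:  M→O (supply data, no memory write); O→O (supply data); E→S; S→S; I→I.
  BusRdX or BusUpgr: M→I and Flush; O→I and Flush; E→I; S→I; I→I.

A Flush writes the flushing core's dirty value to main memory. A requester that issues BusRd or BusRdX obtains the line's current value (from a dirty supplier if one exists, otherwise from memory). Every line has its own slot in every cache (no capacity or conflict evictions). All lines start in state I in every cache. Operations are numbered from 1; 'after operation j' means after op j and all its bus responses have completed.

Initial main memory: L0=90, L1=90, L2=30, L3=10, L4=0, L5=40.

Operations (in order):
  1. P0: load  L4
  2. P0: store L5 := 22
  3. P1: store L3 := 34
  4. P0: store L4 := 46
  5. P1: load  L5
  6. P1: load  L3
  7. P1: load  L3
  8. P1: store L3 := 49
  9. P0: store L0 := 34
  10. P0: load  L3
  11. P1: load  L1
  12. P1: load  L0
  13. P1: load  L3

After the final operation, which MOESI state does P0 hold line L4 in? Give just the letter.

step 1: P0: load  L4  ⟶  EI  (L4)  txn=BusRd  M[L4]=0
step 2: P0: store L5 := 22  ⟶  MI  (L5)  txn=BusRdX  M[L5]=40
step 3: P1: store L3 := 34  ⟶  IM  (L3)  txn=BusRdX  M[L3]=10
step 4: P0: store L4 := 46  ⟶  MI  (L4)  txn=∅  M[L4]=0
step 5: P1: load  L5  ⟶  OS  (L5)  txn=BusRd  M[L5]=40
step 6: P1: load  L3  ⟶  IM  (L3)  txn=∅  M[L3]=10
step 7: P1: load  L3  ⟶  IM  (L3)  txn=∅  M[L3]=10
step 8: P1: store L3 := 49  ⟶  IM  (L3)  txn=∅  M[L3]=10
step 9: P0: store L0 := 34  ⟶  MI  (L0)  txn=BusRdX  M[L0]=90
step 10: P0: load  L3  ⟶  SO  (L3)  txn=BusRd  M[L3]=10
step 11: P1: load  L1  ⟶  IE  (L1)  txn=BusRd  M[L1]=90
step 12: P1: load  L0  ⟶  OS  (L0)  txn=BusRd  M[L0]=90
step 13: P1: load  L3  ⟶  SO  (L3)  txn=∅  M[L3]=10

state = M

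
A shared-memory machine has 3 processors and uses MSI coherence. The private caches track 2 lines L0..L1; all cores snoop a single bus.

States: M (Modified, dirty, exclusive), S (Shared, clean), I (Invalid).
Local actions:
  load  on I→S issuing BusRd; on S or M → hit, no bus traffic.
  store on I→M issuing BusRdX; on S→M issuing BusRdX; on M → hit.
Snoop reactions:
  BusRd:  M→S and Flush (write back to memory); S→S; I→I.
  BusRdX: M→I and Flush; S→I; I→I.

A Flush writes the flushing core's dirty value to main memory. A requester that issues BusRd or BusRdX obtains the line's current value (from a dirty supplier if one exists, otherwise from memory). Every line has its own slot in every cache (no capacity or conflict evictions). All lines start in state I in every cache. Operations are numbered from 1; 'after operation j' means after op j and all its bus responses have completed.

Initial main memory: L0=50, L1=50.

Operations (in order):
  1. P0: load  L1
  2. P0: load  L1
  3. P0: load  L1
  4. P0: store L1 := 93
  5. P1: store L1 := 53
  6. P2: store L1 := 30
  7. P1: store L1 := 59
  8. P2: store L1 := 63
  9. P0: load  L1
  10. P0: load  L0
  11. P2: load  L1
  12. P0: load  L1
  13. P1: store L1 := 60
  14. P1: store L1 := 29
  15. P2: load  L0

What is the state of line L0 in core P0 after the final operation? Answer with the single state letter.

  op1 P0: load  L1 → S/I/I on L1; bus BusRd; mem=50
  op2 P0: load  L1 → S/I/I on L1; bus (none); mem=50
  op3 P0: load  L1 → S/I/I on L1; bus (none); mem=50
  op4 P0: store L1 := 93 → M/I/I on L1; bus BusRdX; mem=50
  op5 P1: store L1 := 53 → I/M/I on L1; bus BusRdX Flush; mem=93
  op6 P2: store L1 := 30 → I/I/M on L1; bus BusRdX Flush; mem=53
  op7 P1: store L1 := 59 → I/M/I on L1; bus BusRdX Flush; mem=30
  op8 P2: store L1 := 63 → I/I/M on L1; bus BusRdX Flush; mem=59
  op9 P0: load  L1 → S/I/S on L1; bus BusRd Flush; mem=63
  op10 P0: load  L0 → S/I/I on L0; bus BusRd; mem=50
  op11 P2: load  L1 → S/I/S on L1; bus (none); mem=63
  op12 P0: load  L1 → S/I/S on L1; bus (none); mem=63
  op13 P1: store L1 := 60 → I/M/I on L1; bus BusRdX; mem=63
  op14 P1: store L1 := 29 → I/M/I on L1; bus (none); mem=63
  op15 P2: load  L0 → S/I/S on L0; bus BusRd; mem=50

state = S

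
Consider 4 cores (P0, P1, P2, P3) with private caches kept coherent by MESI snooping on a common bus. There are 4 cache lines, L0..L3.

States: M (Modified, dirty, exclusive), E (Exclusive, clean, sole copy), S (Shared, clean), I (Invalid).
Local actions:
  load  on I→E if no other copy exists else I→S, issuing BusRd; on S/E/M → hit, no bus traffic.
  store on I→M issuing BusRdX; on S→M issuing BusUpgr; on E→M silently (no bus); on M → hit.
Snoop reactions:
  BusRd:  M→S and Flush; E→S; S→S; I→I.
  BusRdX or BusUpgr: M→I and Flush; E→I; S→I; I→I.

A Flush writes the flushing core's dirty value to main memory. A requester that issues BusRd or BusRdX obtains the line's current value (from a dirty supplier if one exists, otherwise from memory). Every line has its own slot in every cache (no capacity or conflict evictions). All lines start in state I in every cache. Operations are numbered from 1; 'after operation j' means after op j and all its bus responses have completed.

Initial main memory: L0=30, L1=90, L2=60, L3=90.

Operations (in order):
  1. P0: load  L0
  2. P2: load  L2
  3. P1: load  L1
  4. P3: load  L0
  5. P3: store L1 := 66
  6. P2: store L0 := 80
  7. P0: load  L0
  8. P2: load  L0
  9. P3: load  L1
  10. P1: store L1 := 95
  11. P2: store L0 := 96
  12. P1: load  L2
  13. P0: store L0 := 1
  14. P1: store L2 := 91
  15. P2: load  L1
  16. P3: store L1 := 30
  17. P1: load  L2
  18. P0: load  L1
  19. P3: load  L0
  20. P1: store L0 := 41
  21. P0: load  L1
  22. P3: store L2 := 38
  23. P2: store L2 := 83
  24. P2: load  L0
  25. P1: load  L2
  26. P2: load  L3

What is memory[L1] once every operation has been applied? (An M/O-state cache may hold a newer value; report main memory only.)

  op1 P0: load  L0 → E/I/I/I on L0; bus BusRd; mem=30
  op2 P2: load  L2 → I/I/E/I on L2; bus BusRd; mem=60
  op3 P1: load  L1 → I/E/I/I on L1; bus BusRd; mem=90
  op4 P3: load  L0 → S/I/I/S on L0; bus BusRd; mem=30
  op5 P3: store L1 := 66 → I/I/I/M on L1; bus BusRdX; mem=90
  op6 P2: store L0 := 80 → I/I/M/I on L0; bus BusRdX; mem=30
  op7 P0: load  L0 → S/I/S/I on L0; bus BusRd Flush; mem=80
  op8 P2: load  L0 → S/I/S/I on L0; bus (none); mem=80
  op9 P3: load  L1 → I/I/I/M on L1; bus (none); mem=90
  op10 P1: store L1 := 95 → I/M/I/I on L1; bus BusRdX Flush; mem=66
  op11 P2: store L0 := 96 → I/I/M/I on L0; bus BusUpgr; mem=80
  op12 P1: load  L2 → I/S/S/I on L2; bus BusRd; mem=60
  op13 P0: store L0 := 1 → M/I/I/I on L0; bus BusRdX Flush; mem=96
  op14 P1: store L2 := 91 → I/M/I/I on L2; bus BusUpgr; mem=60
  op15 P2: load  L1 → I/S/S/I on L1; bus BusRd Flush; mem=95
  op16 P3: store L1 := 30 → I/I/I/M on L1; bus BusRdX; mem=95
  op17 P1: load  L2 → I/M/I/I on L2; bus (none); mem=60
  op18 P0: load  L1 → S/I/I/S on L1; bus BusRd Flush; mem=30
  op19 P3: load  L0 → S/I/I/S on L0; bus BusRd Flush; mem=1
  op20 P1: store L0 := 41 → I/M/I/I on L0; bus BusRdX; mem=1
  op21 P0: load  L1 → S/I/I/S on L1; bus (none); mem=30
  op22 P3: store L2 := 38 → I/I/I/M on L2; bus BusRdX Flush; mem=91
  op23 P2: store L2 := 83 → I/I/M/I on L2; bus BusRdX Flush; mem=38
  op24 P2: load  L0 → I/S/S/I on L0; bus BusRd Flush; mem=41
  op25 P1: load  L2 → I/S/S/I on L2; bus BusRd Flush; mem=83
  op26 P2: load  L3 → I/I/E/I on L3; bus BusRd; mem=90

memory[L1] = 30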